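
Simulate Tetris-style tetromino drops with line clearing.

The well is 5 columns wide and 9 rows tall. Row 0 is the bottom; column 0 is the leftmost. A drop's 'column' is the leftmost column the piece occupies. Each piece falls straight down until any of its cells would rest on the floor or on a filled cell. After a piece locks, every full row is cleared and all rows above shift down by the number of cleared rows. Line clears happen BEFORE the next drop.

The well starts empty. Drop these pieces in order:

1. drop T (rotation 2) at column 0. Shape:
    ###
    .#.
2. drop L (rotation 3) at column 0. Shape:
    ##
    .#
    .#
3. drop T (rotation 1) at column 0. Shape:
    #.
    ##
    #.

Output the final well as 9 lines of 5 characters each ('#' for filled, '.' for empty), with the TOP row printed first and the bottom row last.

Answer: .....
#....
##...
#....
##...
.#...
.#...
###..
.#...

Derivation:
Drop 1: T rot2 at col 0 lands with bottom-row=0; cleared 0 line(s) (total 0); column heights now [2 2 2 0 0], max=2
Drop 2: L rot3 at col 0 lands with bottom-row=2; cleared 0 line(s) (total 0); column heights now [5 5 2 0 0], max=5
Drop 3: T rot1 at col 0 lands with bottom-row=5; cleared 0 line(s) (total 0); column heights now [8 7 2 0 0], max=8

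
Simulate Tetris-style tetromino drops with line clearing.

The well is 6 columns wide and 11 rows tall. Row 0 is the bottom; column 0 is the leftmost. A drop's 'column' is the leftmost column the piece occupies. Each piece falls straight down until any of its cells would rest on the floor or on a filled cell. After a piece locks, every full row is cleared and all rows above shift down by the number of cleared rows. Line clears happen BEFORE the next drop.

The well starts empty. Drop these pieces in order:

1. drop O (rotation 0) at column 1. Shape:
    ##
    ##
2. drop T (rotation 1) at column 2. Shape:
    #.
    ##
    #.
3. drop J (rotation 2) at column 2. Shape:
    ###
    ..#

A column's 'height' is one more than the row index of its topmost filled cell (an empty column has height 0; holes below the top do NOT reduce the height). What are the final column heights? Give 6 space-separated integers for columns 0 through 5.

Answer: 0 2 6 6 6 0

Derivation:
Drop 1: O rot0 at col 1 lands with bottom-row=0; cleared 0 line(s) (total 0); column heights now [0 2 2 0 0 0], max=2
Drop 2: T rot1 at col 2 lands with bottom-row=2; cleared 0 line(s) (total 0); column heights now [0 2 5 4 0 0], max=5
Drop 3: J rot2 at col 2 lands with bottom-row=4; cleared 0 line(s) (total 0); column heights now [0 2 6 6 6 0], max=6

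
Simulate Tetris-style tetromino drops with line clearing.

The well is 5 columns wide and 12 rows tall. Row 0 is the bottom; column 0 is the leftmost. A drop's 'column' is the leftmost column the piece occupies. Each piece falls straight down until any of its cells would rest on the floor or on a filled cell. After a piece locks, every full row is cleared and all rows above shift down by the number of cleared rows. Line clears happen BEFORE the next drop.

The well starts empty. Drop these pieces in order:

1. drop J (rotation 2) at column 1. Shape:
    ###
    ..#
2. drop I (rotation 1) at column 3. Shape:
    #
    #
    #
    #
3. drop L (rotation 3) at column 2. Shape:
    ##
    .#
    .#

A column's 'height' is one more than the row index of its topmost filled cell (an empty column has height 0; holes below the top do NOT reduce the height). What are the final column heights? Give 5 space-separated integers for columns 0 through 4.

Answer: 0 2 9 9 0

Derivation:
Drop 1: J rot2 at col 1 lands with bottom-row=0; cleared 0 line(s) (total 0); column heights now [0 2 2 2 0], max=2
Drop 2: I rot1 at col 3 lands with bottom-row=2; cleared 0 line(s) (total 0); column heights now [0 2 2 6 0], max=6
Drop 3: L rot3 at col 2 lands with bottom-row=6; cleared 0 line(s) (total 0); column heights now [0 2 9 9 0], max=9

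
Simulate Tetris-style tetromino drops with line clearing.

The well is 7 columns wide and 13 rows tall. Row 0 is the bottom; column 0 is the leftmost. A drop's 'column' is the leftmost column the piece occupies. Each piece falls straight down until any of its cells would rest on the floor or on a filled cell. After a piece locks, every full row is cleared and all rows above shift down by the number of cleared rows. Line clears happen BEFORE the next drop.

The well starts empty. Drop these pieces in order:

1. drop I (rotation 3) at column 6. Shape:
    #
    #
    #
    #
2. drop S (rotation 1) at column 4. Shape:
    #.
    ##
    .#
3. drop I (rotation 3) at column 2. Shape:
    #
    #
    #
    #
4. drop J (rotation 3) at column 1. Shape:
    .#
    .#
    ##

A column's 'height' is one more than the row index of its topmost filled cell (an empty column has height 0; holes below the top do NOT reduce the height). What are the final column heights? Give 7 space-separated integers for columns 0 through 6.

Answer: 0 5 7 0 3 2 4

Derivation:
Drop 1: I rot3 at col 6 lands with bottom-row=0; cleared 0 line(s) (total 0); column heights now [0 0 0 0 0 0 4], max=4
Drop 2: S rot1 at col 4 lands with bottom-row=0; cleared 0 line(s) (total 0); column heights now [0 0 0 0 3 2 4], max=4
Drop 3: I rot3 at col 2 lands with bottom-row=0; cleared 0 line(s) (total 0); column heights now [0 0 4 0 3 2 4], max=4
Drop 4: J rot3 at col 1 lands with bottom-row=4; cleared 0 line(s) (total 0); column heights now [0 5 7 0 3 2 4], max=7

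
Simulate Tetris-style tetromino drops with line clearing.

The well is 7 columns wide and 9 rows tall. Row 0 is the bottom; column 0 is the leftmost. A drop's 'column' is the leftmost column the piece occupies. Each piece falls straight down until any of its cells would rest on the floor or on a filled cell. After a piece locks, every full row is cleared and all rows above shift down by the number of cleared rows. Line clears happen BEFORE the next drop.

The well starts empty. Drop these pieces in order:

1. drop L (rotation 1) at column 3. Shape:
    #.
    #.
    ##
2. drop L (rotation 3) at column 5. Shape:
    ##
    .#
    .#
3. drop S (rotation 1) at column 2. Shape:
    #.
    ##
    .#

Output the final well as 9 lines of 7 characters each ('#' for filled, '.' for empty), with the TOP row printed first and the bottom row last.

Drop 1: L rot1 at col 3 lands with bottom-row=0; cleared 0 line(s) (total 0); column heights now [0 0 0 3 1 0 0], max=3
Drop 2: L rot3 at col 5 lands with bottom-row=0; cleared 0 line(s) (total 0); column heights now [0 0 0 3 1 3 3], max=3
Drop 3: S rot1 at col 2 lands with bottom-row=3; cleared 0 line(s) (total 0); column heights now [0 0 6 5 1 3 3], max=6

Answer: .......
.......
.......
..#....
..##...
...#...
...#.##
...#..#
...##.#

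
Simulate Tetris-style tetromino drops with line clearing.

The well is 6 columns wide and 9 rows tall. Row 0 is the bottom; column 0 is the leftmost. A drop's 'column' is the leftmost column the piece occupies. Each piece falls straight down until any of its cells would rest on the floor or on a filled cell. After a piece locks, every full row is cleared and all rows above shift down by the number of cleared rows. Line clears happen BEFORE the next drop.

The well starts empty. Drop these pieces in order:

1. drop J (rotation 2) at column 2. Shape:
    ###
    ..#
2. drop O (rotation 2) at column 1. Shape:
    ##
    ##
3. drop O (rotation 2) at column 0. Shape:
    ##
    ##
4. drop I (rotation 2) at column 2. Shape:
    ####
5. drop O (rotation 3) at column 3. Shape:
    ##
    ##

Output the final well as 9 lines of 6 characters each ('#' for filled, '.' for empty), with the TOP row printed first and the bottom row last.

Drop 1: J rot2 at col 2 lands with bottom-row=0; cleared 0 line(s) (total 0); column heights now [0 0 2 2 2 0], max=2
Drop 2: O rot2 at col 1 lands with bottom-row=2; cleared 0 line(s) (total 0); column heights now [0 4 4 2 2 0], max=4
Drop 3: O rot2 at col 0 lands with bottom-row=4; cleared 0 line(s) (total 0); column heights now [6 6 4 2 2 0], max=6
Drop 4: I rot2 at col 2 lands with bottom-row=4; cleared 1 line(s) (total 1); column heights now [5 5 4 2 2 0], max=5
Drop 5: O rot3 at col 3 lands with bottom-row=2; cleared 0 line(s) (total 1); column heights now [5 5 4 4 4 0], max=5

Answer: ......
......
......
......
##....
.####.
.####.
..###.
....#.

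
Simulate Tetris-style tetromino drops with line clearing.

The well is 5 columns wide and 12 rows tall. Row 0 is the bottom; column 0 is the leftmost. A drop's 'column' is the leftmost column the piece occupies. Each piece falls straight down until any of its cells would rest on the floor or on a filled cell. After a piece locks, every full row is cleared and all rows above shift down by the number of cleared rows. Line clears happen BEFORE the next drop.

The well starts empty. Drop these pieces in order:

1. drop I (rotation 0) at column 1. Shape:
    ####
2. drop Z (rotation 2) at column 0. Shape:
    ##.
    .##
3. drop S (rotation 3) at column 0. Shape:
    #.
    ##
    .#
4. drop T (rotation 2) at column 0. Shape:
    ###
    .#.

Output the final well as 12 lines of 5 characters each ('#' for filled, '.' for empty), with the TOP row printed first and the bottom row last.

Answer: .....
.....
.....
.....
.....
###..
##...
##...
.#...
##...
.##..
.####

Derivation:
Drop 1: I rot0 at col 1 lands with bottom-row=0; cleared 0 line(s) (total 0); column heights now [0 1 1 1 1], max=1
Drop 2: Z rot2 at col 0 lands with bottom-row=1; cleared 0 line(s) (total 0); column heights now [3 3 2 1 1], max=3
Drop 3: S rot3 at col 0 lands with bottom-row=3; cleared 0 line(s) (total 0); column heights now [6 5 2 1 1], max=6
Drop 4: T rot2 at col 0 lands with bottom-row=5; cleared 0 line(s) (total 0); column heights now [7 7 7 1 1], max=7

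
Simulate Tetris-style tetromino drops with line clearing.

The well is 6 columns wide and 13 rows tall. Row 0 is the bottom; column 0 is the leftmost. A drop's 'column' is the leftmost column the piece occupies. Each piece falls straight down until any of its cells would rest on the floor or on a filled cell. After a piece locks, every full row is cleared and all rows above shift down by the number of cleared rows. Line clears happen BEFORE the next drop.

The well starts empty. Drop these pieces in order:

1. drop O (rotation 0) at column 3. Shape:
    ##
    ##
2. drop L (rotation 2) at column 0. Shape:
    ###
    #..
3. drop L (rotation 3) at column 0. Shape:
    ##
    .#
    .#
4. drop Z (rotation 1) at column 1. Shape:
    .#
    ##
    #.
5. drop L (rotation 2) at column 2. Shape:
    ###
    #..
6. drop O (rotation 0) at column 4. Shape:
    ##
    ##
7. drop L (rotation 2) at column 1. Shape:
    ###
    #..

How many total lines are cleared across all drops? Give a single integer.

Answer: 0

Derivation:
Drop 1: O rot0 at col 3 lands with bottom-row=0; cleared 0 line(s) (total 0); column heights now [0 0 0 2 2 0], max=2
Drop 2: L rot2 at col 0 lands with bottom-row=0; cleared 0 line(s) (total 0); column heights now [2 2 2 2 2 0], max=2
Drop 3: L rot3 at col 0 lands with bottom-row=2; cleared 0 line(s) (total 0); column heights now [5 5 2 2 2 0], max=5
Drop 4: Z rot1 at col 1 lands with bottom-row=5; cleared 0 line(s) (total 0); column heights now [5 7 8 2 2 0], max=8
Drop 5: L rot2 at col 2 lands with bottom-row=8; cleared 0 line(s) (total 0); column heights now [5 7 10 10 10 0], max=10
Drop 6: O rot0 at col 4 lands with bottom-row=10; cleared 0 line(s) (total 0); column heights now [5 7 10 10 12 12], max=12
Drop 7: L rot2 at col 1 lands with bottom-row=9; cleared 0 line(s) (total 0); column heights now [5 11 11 11 12 12], max=12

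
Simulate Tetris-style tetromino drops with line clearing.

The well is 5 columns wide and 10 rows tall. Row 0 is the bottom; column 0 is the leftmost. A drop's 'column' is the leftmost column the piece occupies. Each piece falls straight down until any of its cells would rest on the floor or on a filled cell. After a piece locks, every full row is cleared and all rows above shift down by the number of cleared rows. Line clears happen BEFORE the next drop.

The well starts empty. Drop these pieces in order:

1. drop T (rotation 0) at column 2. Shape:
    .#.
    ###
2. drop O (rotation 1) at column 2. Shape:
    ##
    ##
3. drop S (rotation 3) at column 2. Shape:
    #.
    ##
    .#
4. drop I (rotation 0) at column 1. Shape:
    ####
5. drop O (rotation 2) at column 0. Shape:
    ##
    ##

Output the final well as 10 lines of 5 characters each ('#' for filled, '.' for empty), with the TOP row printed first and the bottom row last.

Answer: ##...
##...
.####
..#..
..##.
...#.
..##.
..##.
...#.
..###

Derivation:
Drop 1: T rot0 at col 2 lands with bottom-row=0; cleared 0 line(s) (total 0); column heights now [0 0 1 2 1], max=2
Drop 2: O rot1 at col 2 lands with bottom-row=2; cleared 0 line(s) (total 0); column heights now [0 0 4 4 1], max=4
Drop 3: S rot3 at col 2 lands with bottom-row=4; cleared 0 line(s) (total 0); column heights now [0 0 7 6 1], max=7
Drop 4: I rot0 at col 1 lands with bottom-row=7; cleared 0 line(s) (total 0); column heights now [0 8 8 8 8], max=8
Drop 5: O rot2 at col 0 lands with bottom-row=8; cleared 0 line(s) (total 0); column heights now [10 10 8 8 8], max=10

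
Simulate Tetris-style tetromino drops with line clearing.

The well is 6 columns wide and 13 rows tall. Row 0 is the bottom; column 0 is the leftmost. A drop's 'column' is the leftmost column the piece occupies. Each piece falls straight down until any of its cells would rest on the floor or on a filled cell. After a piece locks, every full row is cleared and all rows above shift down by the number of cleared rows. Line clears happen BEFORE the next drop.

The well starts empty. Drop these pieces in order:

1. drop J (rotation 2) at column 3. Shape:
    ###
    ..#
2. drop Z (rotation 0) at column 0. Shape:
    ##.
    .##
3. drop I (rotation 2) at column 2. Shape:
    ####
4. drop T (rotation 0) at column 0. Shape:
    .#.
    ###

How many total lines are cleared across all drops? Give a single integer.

Drop 1: J rot2 at col 3 lands with bottom-row=0; cleared 0 line(s) (total 0); column heights now [0 0 0 2 2 2], max=2
Drop 2: Z rot0 at col 0 lands with bottom-row=0; cleared 0 line(s) (total 0); column heights now [2 2 1 2 2 2], max=2
Drop 3: I rot2 at col 2 lands with bottom-row=2; cleared 0 line(s) (total 0); column heights now [2 2 3 3 3 3], max=3
Drop 4: T rot0 at col 0 lands with bottom-row=3; cleared 0 line(s) (total 0); column heights now [4 5 4 3 3 3], max=5

Answer: 0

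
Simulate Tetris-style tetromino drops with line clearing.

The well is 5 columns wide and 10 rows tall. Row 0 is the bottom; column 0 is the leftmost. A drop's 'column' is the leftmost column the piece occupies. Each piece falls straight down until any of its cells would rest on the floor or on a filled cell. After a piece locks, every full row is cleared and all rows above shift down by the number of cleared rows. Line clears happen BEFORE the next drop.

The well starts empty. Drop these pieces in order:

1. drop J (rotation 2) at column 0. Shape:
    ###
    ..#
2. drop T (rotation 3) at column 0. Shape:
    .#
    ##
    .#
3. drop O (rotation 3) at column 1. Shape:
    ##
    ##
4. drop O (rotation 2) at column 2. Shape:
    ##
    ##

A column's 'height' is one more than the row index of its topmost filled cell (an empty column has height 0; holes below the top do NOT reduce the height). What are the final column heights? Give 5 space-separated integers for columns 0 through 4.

Answer: 4 7 9 9 0

Derivation:
Drop 1: J rot2 at col 0 lands with bottom-row=0; cleared 0 line(s) (total 0); column heights now [2 2 2 0 0], max=2
Drop 2: T rot3 at col 0 lands with bottom-row=2; cleared 0 line(s) (total 0); column heights now [4 5 2 0 0], max=5
Drop 3: O rot3 at col 1 lands with bottom-row=5; cleared 0 line(s) (total 0); column heights now [4 7 7 0 0], max=7
Drop 4: O rot2 at col 2 lands with bottom-row=7; cleared 0 line(s) (total 0); column heights now [4 7 9 9 0], max=9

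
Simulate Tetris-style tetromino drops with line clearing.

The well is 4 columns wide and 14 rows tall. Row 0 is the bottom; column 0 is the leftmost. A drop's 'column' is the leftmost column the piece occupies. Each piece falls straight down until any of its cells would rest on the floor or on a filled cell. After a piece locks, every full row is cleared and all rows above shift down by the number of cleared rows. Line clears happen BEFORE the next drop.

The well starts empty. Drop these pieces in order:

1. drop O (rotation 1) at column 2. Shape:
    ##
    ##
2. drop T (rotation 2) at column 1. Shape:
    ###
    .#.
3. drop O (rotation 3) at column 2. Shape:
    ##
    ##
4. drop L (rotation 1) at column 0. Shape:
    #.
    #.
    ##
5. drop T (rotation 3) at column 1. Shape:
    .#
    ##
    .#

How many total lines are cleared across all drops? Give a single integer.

Answer: 1

Derivation:
Drop 1: O rot1 at col 2 lands with bottom-row=0; cleared 0 line(s) (total 0); column heights now [0 0 2 2], max=2
Drop 2: T rot2 at col 1 lands with bottom-row=2; cleared 0 line(s) (total 0); column heights now [0 4 4 4], max=4
Drop 3: O rot3 at col 2 lands with bottom-row=4; cleared 0 line(s) (total 0); column heights now [0 4 6 6], max=6
Drop 4: L rot1 at col 0 lands with bottom-row=4; cleared 1 line(s) (total 1); column heights now [6 4 5 5], max=6
Drop 5: T rot3 at col 1 lands with bottom-row=5; cleared 0 line(s) (total 1); column heights now [6 7 8 5], max=8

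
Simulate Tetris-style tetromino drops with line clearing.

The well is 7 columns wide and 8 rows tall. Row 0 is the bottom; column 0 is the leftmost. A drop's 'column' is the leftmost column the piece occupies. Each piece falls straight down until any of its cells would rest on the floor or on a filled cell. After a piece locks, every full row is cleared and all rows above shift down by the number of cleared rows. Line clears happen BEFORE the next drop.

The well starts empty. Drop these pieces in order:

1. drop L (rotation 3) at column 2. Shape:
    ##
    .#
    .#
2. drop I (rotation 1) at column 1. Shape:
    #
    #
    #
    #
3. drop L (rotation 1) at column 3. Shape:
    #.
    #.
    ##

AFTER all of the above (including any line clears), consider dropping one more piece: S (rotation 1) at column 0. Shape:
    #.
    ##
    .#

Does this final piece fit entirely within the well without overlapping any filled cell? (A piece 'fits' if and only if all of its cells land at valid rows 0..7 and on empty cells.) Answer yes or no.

Drop 1: L rot3 at col 2 lands with bottom-row=0; cleared 0 line(s) (total 0); column heights now [0 0 3 3 0 0 0], max=3
Drop 2: I rot1 at col 1 lands with bottom-row=0; cleared 0 line(s) (total 0); column heights now [0 4 3 3 0 0 0], max=4
Drop 3: L rot1 at col 3 lands with bottom-row=3; cleared 0 line(s) (total 0); column heights now [0 4 3 6 4 0 0], max=6
Test piece S rot1 at col 0 (width 2): heights before test = [0 4 3 6 4 0 0]; fits = True

Answer: yes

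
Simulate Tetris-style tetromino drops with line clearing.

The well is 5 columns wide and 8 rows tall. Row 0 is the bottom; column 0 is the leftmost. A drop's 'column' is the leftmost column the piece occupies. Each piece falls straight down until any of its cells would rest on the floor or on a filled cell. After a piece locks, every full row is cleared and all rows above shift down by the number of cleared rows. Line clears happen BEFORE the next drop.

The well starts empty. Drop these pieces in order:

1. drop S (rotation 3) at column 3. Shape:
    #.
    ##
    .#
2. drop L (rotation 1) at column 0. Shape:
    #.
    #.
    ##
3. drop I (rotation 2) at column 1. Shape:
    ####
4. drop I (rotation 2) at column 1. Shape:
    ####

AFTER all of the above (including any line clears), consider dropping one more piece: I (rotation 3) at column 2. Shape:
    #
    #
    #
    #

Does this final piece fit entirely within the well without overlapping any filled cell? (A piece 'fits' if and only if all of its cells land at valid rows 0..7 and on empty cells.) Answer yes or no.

Answer: no

Derivation:
Drop 1: S rot3 at col 3 lands with bottom-row=0; cleared 0 line(s) (total 0); column heights now [0 0 0 3 2], max=3
Drop 2: L rot1 at col 0 lands with bottom-row=0; cleared 0 line(s) (total 0); column heights now [3 1 0 3 2], max=3
Drop 3: I rot2 at col 1 lands with bottom-row=3; cleared 0 line(s) (total 0); column heights now [3 4 4 4 4], max=4
Drop 4: I rot2 at col 1 lands with bottom-row=4; cleared 0 line(s) (total 0); column heights now [3 5 5 5 5], max=5
Test piece I rot3 at col 2 (width 1): heights before test = [3 5 5 5 5]; fits = False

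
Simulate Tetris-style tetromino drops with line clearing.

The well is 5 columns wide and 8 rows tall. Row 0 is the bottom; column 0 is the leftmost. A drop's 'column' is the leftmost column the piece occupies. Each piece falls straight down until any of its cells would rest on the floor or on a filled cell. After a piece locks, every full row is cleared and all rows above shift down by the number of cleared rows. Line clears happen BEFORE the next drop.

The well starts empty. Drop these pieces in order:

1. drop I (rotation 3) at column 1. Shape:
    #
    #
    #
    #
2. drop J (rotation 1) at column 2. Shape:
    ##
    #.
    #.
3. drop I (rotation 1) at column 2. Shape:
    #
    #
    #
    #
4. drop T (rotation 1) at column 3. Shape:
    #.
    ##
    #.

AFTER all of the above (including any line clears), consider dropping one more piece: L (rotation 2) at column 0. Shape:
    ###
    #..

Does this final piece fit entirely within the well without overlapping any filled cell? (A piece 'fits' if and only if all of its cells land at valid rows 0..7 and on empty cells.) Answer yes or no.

Drop 1: I rot3 at col 1 lands with bottom-row=0; cleared 0 line(s) (total 0); column heights now [0 4 0 0 0], max=4
Drop 2: J rot1 at col 2 lands with bottom-row=0; cleared 0 line(s) (total 0); column heights now [0 4 3 3 0], max=4
Drop 3: I rot1 at col 2 lands with bottom-row=3; cleared 0 line(s) (total 0); column heights now [0 4 7 3 0], max=7
Drop 4: T rot1 at col 3 lands with bottom-row=3; cleared 0 line(s) (total 0); column heights now [0 4 7 6 5], max=7
Test piece L rot2 at col 0 (width 3): heights before test = [0 4 7 6 5]; fits = True

Answer: yes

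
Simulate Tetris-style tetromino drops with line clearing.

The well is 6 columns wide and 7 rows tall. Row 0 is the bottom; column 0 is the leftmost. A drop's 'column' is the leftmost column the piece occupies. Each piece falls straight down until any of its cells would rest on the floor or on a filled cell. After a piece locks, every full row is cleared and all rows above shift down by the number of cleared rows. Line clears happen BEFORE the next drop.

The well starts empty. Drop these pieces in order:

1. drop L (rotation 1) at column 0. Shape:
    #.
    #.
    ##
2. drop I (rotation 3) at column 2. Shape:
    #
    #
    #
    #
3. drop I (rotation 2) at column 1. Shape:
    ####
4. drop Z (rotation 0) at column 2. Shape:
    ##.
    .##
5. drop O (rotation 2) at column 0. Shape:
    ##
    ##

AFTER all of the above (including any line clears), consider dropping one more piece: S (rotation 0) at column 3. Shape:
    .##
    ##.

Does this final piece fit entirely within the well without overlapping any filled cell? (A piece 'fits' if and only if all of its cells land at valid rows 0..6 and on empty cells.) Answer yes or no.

Answer: no

Derivation:
Drop 1: L rot1 at col 0 lands with bottom-row=0; cleared 0 line(s) (total 0); column heights now [3 1 0 0 0 0], max=3
Drop 2: I rot3 at col 2 lands with bottom-row=0; cleared 0 line(s) (total 0); column heights now [3 1 4 0 0 0], max=4
Drop 3: I rot2 at col 1 lands with bottom-row=4; cleared 0 line(s) (total 0); column heights now [3 5 5 5 5 0], max=5
Drop 4: Z rot0 at col 2 lands with bottom-row=5; cleared 0 line(s) (total 0); column heights now [3 5 7 7 6 0], max=7
Drop 5: O rot2 at col 0 lands with bottom-row=5; cleared 0 line(s) (total 0); column heights now [7 7 7 7 6 0], max=7
Test piece S rot0 at col 3 (width 3): heights before test = [7 7 7 7 6 0]; fits = False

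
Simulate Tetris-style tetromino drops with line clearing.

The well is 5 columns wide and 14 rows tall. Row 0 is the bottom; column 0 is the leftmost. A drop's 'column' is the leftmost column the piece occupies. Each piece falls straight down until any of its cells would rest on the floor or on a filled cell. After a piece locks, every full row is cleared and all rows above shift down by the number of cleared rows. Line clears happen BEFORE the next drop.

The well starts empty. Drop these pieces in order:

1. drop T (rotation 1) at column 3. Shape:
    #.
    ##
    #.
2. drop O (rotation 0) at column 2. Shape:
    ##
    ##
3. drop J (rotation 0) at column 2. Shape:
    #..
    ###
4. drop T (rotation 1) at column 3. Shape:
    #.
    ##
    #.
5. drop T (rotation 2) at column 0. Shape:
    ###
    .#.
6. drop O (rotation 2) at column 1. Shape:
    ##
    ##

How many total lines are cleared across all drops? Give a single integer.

Answer: 1

Derivation:
Drop 1: T rot1 at col 3 lands with bottom-row=0; cleared 0 line(s) (total 0); column heights now [0 0 0 3 2], max=3
Drop 2: O rot0 at col 2 lands with bottom-row=3; cleared 0 line(s) (total 0); column heights now [0 0 5 5 2], max=5
Drop 3: J rot0 at col 2 lands with bottom-row=5; cleared 0 line(s) (total 0); column heights now [0 0 7 6 6], max=7
Drop 4: T rot1 at col 3 lands with bottom-row=6; cleared 0 line(s) (total 0); column heights now [0 0 7 9 8], max=9
Drop 5: T rot2 at col 0 lands with bottom-row=6; cleared 1 line(s) (total 1); column heights now [0 7 7 8 6], max=8
Drop 6: O rot2 at col 1 lands with bottom-row=7; cleared 0 line(s) (total 1); column heights now [0 9 9 8 6], max=9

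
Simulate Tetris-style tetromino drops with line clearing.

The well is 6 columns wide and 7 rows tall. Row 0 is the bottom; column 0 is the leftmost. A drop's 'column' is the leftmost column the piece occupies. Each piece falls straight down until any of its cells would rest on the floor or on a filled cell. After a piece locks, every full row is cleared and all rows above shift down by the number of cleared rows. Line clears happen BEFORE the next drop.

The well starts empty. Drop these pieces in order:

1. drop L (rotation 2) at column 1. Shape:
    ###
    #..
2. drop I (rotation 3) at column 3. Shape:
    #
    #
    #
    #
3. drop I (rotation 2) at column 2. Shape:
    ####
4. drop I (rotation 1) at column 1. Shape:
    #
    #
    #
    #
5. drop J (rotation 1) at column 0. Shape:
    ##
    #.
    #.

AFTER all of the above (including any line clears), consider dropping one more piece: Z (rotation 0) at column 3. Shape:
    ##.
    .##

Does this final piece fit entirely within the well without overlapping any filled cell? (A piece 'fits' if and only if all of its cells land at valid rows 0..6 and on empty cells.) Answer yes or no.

Drop 1: L rot2 at col 1 lands with bottom-row=0; cleared 0 line(s) (total 0); column heights now [0 2 2 2 0 0], max=2
Drop 2: I rot3 at col 3 lands with bottom-row=2; cleared 0 line(s) (total 0); column heights now [0 2 2 6 0 0], max=6
Drop 3: I rot2 at col 2 lands with bottom-row=6; cleared 0 line(s) (total 0); column heights now [0 2 7 7 7 7], max=7
Drop 4: I rot1 at col 1 lands with bottom-row=2; cleared 0 line(s) (total 0); column heights now [0 6 7 7 7 7], max=7
Drop 5: J rot1 at col 0 lands with bottom-row=4; cleared 1 line(s) (total 1); column heights now [6 6 2 6 0 0], max=6
Test piece Z rot0 at col 3 (width 3): heights before test = [6 6 2 6 0 0]; fits = True

Answer: yes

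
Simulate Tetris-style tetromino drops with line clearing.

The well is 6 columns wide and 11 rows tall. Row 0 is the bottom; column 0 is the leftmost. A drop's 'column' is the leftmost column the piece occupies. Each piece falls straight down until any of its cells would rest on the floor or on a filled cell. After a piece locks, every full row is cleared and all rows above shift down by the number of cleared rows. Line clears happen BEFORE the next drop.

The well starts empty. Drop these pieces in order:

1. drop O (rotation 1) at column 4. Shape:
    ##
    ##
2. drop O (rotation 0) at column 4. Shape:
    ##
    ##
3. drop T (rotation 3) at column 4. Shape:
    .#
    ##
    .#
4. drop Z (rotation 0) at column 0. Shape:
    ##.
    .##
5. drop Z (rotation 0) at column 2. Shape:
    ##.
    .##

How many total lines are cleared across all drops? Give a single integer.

Answer: 0

Derivation:
Drop 1: O rot1 at col 4 lands with bottom-row=0; cleared 0 line(s) (total 0); column heights now [0 0 0 0 2 2], max=2
Drop 2: O rot0 at col 4 lands with bottom-row=2; cleared 0 line(s) (total 0); column heights now [0 0 0 0 4 4], max=4
Drop 3: T rot3 at col 4 lands with bottom-row=4; cleared 0 line(s) (total 0); column heights now [0 0 0 0 6 7], max=7
Drop 4: Z rot0 at col 0 lands with bottom-row=0; cleared 0 line(s) (total 0); column heights now [2 2 1 0 6 7], max=7
Drop 5: Z rot0 at col 2 lands with bottom-row=6; cleared 0 line(s) (total 0); column heights now [2 2 8 8 7 7], max=8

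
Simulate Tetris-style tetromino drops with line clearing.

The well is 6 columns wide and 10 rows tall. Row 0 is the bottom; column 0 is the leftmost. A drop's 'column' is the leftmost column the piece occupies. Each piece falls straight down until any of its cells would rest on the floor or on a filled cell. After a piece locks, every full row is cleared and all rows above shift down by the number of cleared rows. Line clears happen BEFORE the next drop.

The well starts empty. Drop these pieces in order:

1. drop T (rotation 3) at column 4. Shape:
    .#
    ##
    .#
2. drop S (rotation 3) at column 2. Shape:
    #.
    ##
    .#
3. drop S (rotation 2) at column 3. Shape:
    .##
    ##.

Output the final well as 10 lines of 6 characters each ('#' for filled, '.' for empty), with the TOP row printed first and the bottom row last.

Answer: ......
......
......
......
......
......
....##
..####
..####
...#.#

Derivation:
Drop 1: T rot3 at col 4 lands with bottom-row=0; cleared 0 line(s) (total 0); column heights now [0 0 0 0 2 3], max=3
Drop 2: S rot3 at col 2 lands with bottom-row=0; cleared 0 line(s) (total 0); column heights now [0 0 3 2 2 3], max=3
Drop 3: S rot2 at col 3 lands with bottom-row=2; cleared 0 line(s) (total 0); column heights now [0 0 3 3 4 4], max=4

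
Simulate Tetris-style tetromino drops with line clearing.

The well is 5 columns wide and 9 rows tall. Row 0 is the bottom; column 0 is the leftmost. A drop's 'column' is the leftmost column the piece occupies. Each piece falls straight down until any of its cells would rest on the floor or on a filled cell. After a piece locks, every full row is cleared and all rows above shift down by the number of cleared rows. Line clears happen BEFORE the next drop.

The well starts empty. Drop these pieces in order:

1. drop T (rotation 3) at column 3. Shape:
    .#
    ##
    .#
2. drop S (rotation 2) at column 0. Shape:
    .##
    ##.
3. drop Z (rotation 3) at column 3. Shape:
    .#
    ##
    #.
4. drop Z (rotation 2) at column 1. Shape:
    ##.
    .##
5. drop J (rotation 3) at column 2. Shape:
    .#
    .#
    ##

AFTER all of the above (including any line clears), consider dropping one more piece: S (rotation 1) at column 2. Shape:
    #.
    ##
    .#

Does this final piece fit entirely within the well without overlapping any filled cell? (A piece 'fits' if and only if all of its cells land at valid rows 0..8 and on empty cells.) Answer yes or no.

Answer: no

Derivation:
Drop 1: T rot3 at col 3 lands with bottom-row=0; cleared 0 line(s) (total 0); column heights now [0 0 0 2 3], max=3
Drop 2: S rot2 at col 0 lands with bottom-row=0; cleared 0 line(s) (total 0); column heights now [1 2 2 2 3], max=3
Drop 3: Z rot3 at col 3 lands with bottom-row=2; cleared 0 line(s) (total 0); column heights now [1 2 2 4 5], max=5
Drop 4: Z rot2 at col 1 lands with bottom-row=4; cleared 0 line(s) (total 0); column heights now [1 6 6 5 5], max=6
Drop 5: J rot3 at col 2 lands with bottom-row=6; cleared 0 line(s) (total 0); column heights now [1 6 7 9 5], max=9
Test piece S rot1 at col 2 (width 2): heights before test = [1 6 7 9 5]; fits = False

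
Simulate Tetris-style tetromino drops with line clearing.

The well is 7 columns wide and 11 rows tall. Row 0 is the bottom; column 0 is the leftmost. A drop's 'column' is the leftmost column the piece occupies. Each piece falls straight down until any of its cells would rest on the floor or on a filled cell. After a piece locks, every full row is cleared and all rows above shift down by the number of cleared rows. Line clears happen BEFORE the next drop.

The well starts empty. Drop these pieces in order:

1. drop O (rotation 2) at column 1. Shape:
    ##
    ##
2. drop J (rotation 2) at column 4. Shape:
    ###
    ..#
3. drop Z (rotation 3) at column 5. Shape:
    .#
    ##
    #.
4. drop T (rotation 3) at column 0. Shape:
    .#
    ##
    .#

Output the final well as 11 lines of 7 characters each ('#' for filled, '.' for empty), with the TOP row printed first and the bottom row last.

Drop 1: O rot2 at col 1 lands with bottom-row=0; cleared 0 line(s) (total 0); column heights now [0 2 2 0 0 0 0], max=2
Drop 2: J rot2 at col 4 lands with bottom-row=0; cleared 0 line(s) (total 0); column heights now [0 2 2 0 2 2 2], max=2
Drop 3: Z rot3 at col 5 lands with bottom-row=2; cleared 0 line(s) (total 0); column heights now [0 2 2 0 2 4 5], max=5
Drop 4: T rot3 at col 0 lands with bottom-row=2; cleared 0 line(s) (total 0); column heights now [4 5 2 0 2 4 5], max=5

Answer: .......
.......
.......
.......
.......
.......
.#....#
##...##
.#...#.
.##.###
.##...#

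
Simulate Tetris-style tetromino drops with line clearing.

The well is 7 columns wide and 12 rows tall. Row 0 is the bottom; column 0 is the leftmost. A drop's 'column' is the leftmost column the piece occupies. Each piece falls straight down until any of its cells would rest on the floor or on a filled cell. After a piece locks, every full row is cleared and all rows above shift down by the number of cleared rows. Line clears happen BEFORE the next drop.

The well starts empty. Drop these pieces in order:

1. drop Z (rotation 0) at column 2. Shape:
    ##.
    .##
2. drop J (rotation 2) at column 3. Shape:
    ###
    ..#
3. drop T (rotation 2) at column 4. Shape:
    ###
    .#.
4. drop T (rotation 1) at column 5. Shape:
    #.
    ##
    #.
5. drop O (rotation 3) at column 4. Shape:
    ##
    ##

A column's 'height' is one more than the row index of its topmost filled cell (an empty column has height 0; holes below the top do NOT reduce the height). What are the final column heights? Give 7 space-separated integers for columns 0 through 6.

Drop 1: Z rot0 at col 2 lands with bottom-row=0; cleared 0 line(s) (total 0); column heights now [0 0 2 2 1 0 0], max=2
Drop 2: J rot2 at col 3 lands with bottom-row=1; cleared 0 line(s) (total 0); column heights now [0 0 2 3 3 3 0], max=3
Drop 3: T rot2 at col 4 lands with bottom-row=3; cleared 0 line(s) (total 0); column heights now [0 0 2 3 5 5 5], max=5
Drop 4: T rot1 at col 5 lands with bottom-row=5; cleared 0 line(s) (total 0); column heights now [0 0 2 3 5 8 7], max=8
Drop 5: O rot3 at col 4 lands with bottom-row=8; cleared 0 line(s) (total 0); column heights now [0 0 2 3 10 10 7], max=10

Answer: 0 0 2 3 10 10 7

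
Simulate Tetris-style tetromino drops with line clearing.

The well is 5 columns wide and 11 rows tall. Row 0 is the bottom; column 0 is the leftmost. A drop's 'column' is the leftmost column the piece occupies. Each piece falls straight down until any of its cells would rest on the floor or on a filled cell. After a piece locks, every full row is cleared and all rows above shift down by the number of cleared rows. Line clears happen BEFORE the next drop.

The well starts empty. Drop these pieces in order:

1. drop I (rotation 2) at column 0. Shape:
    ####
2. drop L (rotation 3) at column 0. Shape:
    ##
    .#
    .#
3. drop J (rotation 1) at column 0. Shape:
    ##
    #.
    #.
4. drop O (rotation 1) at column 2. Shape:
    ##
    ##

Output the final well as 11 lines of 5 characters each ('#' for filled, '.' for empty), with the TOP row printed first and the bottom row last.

Drop 1: I rot2 at col 0 lands with bottom-row=0; cleared 0 line(s) (total 0); column heights now [1 1 1 1 0], max=1
Drop 2: L rot3 at col 0 lands with bottom-row=1; cleared 0 line(s) (total 0); column heights now [4 4 1 1 0], max=4
Drop 3: J rot1 at col 0 lands with bottom-row=4; cleared 0 line(s) (total 0); column heights now [7 7 1 1 0], max=7
Drop 4: O rot1 at col 2 lands with bottom-row=1; cleared 0 line(s) (total 0); column heights now [7 7 3 3 0], max=7

Answer: .....
.....
.....
.....
##...
#....
#....
##...
.###.
.###.
####.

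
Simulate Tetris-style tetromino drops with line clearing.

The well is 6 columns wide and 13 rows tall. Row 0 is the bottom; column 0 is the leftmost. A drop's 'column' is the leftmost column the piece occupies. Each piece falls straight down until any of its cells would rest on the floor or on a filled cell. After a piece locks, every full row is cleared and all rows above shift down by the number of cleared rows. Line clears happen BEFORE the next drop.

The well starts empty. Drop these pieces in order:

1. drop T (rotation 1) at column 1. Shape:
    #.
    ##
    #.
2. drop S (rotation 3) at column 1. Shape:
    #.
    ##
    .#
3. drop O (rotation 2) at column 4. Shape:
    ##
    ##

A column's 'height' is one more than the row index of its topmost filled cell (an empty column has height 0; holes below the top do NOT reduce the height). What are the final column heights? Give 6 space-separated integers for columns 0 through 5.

Answer: 0 5 4 0 2 2

Derivation:
Drop 1: T rot1 at col 1 lands with bottom-row=0; cleared 0 line(s) (total 0); column heights now [0 3 2 0 0 0], max=3
Drop 2: S rot3 at col 1 lands with bottom-row=2; cleared 0 line(s) (total 0); column heights now [0 5 4 0 0 0], max=5
Drop 3: O rot2 at col 4 lands with bottom-row=0; cleared 0 line(s) (total 0); column heights now [0 5 4 0 2 2], max=5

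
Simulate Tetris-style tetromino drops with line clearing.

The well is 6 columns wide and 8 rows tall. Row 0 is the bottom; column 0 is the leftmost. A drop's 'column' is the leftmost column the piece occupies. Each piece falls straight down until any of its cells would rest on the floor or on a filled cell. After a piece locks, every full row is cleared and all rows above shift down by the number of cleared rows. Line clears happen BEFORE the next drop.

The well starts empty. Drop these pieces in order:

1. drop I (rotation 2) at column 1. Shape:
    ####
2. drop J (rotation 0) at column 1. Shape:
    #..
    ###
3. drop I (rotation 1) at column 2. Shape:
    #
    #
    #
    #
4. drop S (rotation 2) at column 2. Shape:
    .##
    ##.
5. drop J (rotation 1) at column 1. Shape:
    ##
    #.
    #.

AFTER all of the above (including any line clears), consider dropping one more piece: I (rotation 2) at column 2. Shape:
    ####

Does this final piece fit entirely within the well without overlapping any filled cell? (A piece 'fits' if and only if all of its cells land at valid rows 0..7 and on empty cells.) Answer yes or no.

Drop 1: I rot2 at col 1 lands with bottom-row=0; cleared 0 line(s) (total 0); column heights now [0 1 1 1 1 0], max=1
Drop 2: J rot0 at col 1 lands with bottom-row=1; cleared 0 line(s) (total 0); column heights now [0 3 2 2 1 0], max=3
Drop 3: I rot1 at col 2 lands with bottom-row=2; cleared 0 line(s) (total 0); column heights now [0 3 6 2 1 0], max=6
Drop 4: S rot2 at col 2 lands with bottom-row=6; cleared 0 line(s) (total 0); column heights now [0 3 7 8 8 0], max=8
Drop 5: J rot1 at col 1 lands with bottom-row=5; cleared 0 line(s) (total 0); column heights now [0 8 8 8 8 0], max=8
Test piece I rot2 at col 2 (width 4): heights before test = [0 8 8 8 8 0]; fits = False

Answer: no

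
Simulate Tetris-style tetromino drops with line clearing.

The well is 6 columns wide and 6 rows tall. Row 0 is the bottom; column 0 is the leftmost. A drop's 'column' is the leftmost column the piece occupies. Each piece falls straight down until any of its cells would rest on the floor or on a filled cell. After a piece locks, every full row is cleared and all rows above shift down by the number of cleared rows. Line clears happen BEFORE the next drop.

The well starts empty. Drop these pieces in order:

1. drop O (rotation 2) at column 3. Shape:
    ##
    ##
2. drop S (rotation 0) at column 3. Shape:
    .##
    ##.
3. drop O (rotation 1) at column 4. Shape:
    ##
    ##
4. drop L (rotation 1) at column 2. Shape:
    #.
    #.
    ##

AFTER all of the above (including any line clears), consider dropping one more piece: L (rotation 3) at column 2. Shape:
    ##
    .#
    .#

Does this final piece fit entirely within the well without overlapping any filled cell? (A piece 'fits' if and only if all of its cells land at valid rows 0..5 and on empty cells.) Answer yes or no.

Answer: no

Derivation:
Drop 1: O rot2 at col 3 lands with bottom-row=0; cleared 0 line(s) (total 0); column heights now [0 0 0 2 2 0], max=2
Drop 2: S rot0 at col 3 lands with bottom-row=2; cleared 0 line(s) (total 0); column heights now [0 0 0 3 4 4], max=4
Drop 3: O rot1 at col 4 lands with bottom-row=4; cleared 0 line(s) (total 0); column heights now [0 0 0 3 6 6], max=6
Drop 4: L rot1 at col 2 lands with bottom-row=3; cleared 0 line(s) (total 0); column heights now [0 0 6 4 6 6], max=6
Test piece L rot3 at col 2 (width 2): heights before test = [0 0 6 4 6 6]; fits = False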